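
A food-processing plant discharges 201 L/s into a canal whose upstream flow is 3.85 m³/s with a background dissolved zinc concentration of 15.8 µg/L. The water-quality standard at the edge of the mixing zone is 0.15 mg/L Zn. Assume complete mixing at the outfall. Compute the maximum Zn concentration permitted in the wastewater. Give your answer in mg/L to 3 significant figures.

201 L/s = 0.201 m³/s.
15.8 µg/L = 0.0158 mg/L.
Mass balance: 0.15·4.051 = 0.201·Cₑ + 3.85·0.0158.
Cₑ = (0.6077 − 0.06083) / 0.201 = 2.72 mg/L.

2.72 mg/L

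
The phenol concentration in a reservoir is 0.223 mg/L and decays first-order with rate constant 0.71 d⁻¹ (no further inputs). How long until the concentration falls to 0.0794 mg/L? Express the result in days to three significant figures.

1.45 d

t = ln(C₀/C)/k = ln(0.223/0.0794)/0.71 = 1.033/0.71 = 1.454 d.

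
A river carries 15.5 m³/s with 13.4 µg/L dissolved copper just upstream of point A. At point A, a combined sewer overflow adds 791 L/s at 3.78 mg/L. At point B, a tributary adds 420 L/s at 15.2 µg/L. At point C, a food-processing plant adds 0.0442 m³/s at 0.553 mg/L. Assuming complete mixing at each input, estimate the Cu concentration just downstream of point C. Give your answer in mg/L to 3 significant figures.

0.193 mg/L

13.4 µg/L = 0.0134 mg/L.
791 L/s = 0.791 m³/s.
After input A: C = (15.5·0.0134 + 0.791·3.78) / 16.29 = 0.1963 mg/L.
420 L/s = 0.42 m³/s.
15.2 µg/L = 0.0152 mg/L.
After input B: C = (16.29·0.1963 + 0.42·0.0152) / 16.71 = 0.1917 mg/L.
After input C: C = (16.71·0.1917 + 0.0442·0.553) / 16.76 = 0.1927 mg/L.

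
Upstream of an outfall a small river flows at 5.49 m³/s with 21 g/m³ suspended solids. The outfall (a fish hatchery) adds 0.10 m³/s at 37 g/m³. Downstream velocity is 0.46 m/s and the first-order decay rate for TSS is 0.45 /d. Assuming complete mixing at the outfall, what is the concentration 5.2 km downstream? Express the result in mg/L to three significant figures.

20.1 mg/L

After complete mixing, C₀ = (0.1·37 + 5.49·21) / 5.59 = 21.29 mg/L.
Travel time t = 5200 m / 0.46 m/s = 1.13e+04 s = 0.1308 d.
C = 21.29·exp(−0.45·0.1308) = 21.29·0.9428 = 20.07 mg/L.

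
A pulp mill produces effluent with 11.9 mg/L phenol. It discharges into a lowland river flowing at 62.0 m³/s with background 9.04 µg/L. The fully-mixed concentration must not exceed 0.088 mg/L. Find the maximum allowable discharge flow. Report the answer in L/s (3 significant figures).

414 L/s

9.04 µg/L = 0.00904 mg/L.
Mass balance at complete mixing: C_std·(Q_w + Q_r) = Q_w·C_e + Q_r·C_b.
Rearranging, Q_w = Q_r·(C_std − C_b)/(C_e − C_std) = 62.0·(0.088 − 0.00904) / (11.9 − 0.088) = 0.4145 m³/s.
= 414.5 L/s.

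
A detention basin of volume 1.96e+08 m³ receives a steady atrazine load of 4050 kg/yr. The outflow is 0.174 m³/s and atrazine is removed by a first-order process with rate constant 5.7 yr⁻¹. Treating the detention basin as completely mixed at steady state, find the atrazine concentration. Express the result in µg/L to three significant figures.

Outflow Q = 0.174 m³/s × 3.156e+07 s/yr = 5.491e+06 m³/yr.
Steady-state CSTR mass balance: W = Q·C + k·V·C, so C = W/(Q + kV).
Q + kV = 5.491e+06 + 5.7·1.96e+08 = 1.123e+09 m³/yr.
C = 4050/1.123e+09 = 3.607e-06 kg/m³ = 0.003607 mg/L = 3.607 µg/L.

3.61 µg/L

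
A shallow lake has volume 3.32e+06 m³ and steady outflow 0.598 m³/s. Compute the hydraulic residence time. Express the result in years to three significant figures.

0.176 yr

Q = 0.598 m³/s × 3.156e+07 s/yr = 1.887e+07 m³/yr.
Hydraulic residence time τ = V/Q = 3.32e+06/1.887e+07 = 0.1759 yr.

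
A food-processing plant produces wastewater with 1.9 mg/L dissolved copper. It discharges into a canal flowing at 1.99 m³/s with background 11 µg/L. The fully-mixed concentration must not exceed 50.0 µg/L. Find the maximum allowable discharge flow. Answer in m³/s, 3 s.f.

11 µg/L = 0.011 mg/L.
50.0 µg/L = 0.05 mg/L.
Mass balance at complete mixing: C_std·(Q_w + Q_r) = Q_w·C_e + Q_r·C_b.
Rearranging, Q_w = Q_r·(C_std − C_b)/(C_e − C_std) = 1.99·(0.05 − 0.011) / (1.9 − 0.05) = 0.04195 m³/s.

0.0420 m³/s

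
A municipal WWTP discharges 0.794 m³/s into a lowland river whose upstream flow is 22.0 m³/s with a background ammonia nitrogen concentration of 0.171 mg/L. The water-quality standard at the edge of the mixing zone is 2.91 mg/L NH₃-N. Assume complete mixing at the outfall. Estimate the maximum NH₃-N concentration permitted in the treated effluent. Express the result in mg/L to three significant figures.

78.8 mg/L

Mass balance: 2.91·22.79 = 0.794·Cₑ + 22·0.171.
Cₑ = (66.33 − 3.762) / 0.794 = 78.8 mg/L.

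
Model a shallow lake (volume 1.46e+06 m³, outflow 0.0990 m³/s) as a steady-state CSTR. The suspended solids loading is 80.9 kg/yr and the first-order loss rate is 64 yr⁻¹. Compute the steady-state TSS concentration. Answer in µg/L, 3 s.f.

0.838 µg/L

Outflow Q = 0.0990 m³/s × 3.156e+07 s/yr = 3.124e+06 m³/yr.
Steady-state CSTR mass balance: W = Q·C + k·V·C, so C = W/(Q + kV).
Q + kV = 3.124e+06 + 64·1.46e+06 = 9.656e+07 m³/yr.
C = 80.9/9.656e+07 = 8.378e-07 kg/m³ = 0.0008378 mg/L = 0.8378 µg/L.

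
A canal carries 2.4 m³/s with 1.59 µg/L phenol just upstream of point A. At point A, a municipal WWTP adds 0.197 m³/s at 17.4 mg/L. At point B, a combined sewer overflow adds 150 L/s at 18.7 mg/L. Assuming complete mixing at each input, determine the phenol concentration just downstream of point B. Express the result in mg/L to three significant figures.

1.59 µg/L = 0.00159 mg/L.
After input A: C = (2.4·0.00159 + 0.197·17.4) / 2.597 = 1.321 mg/L.
150 L/s = 0.15 m³/s.
After input B: C = (2.597·1.321 + 0.15·18.7) / 2.747 = 2.27 mg/L.

2.27 mg/L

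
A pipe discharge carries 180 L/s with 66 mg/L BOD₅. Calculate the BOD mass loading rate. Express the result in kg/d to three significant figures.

1030 kg/d

180 L/s = 0.18 m³/s.
Mass flux = Q·C = 0.18 m³/s × 66 g/m³ = 11.88 g/s.
= 11.88 g/s × 86.4 = 1026 kg/d.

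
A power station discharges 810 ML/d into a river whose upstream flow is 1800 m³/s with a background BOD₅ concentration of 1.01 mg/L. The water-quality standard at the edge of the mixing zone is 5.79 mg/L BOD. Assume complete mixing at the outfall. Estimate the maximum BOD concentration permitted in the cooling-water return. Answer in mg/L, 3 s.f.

810 ML/d = 9.375 m³/s.
Mass balance: 5.79·1809 = 9.375·Cₑ + 1800·1.01.
Cₑ = (1.048e+04 − 1818) / 9.375 = 923.5 mg/L.

924 mg/L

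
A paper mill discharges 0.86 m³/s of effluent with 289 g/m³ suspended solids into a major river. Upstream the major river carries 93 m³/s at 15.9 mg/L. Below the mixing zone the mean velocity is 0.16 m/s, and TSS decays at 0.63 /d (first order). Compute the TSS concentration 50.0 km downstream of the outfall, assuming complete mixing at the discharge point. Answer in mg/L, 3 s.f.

1.88 mg/L

After complete mixing, C₀ = (0.86·289 + 93·15.9) / 93.86 = 18.4 mg/L.
Travel time t = 5e+04 m / 0.16 m/s = 3.125e+05 s = 3.617 d.
C = 18.4·exp(−0.63·3.617) = 18.4·0.1024 = 1.885 mg/L.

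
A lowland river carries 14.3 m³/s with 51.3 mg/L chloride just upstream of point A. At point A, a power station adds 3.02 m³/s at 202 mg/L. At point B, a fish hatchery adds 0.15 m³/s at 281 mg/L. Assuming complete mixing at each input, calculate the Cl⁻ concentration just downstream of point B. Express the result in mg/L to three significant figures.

79.3 mg/L

After input A: C = (14.3·51.3 + 3.02·202) / 17.32 = 77.58 mg/L.
After input B: C = (17.32·77.58 + 0.15·281) / 17.47 = 79.32 mg/L.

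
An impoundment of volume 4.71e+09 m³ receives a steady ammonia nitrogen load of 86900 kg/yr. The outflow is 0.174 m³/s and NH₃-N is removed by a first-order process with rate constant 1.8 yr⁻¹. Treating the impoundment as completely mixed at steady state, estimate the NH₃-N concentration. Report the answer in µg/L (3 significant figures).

10.2 µg/L

Outflow Q = 0.174 m³/s × 3.156e+07 s/yr = 5.491e+06 m³/yr.
Steady-state CSTR mass balance: W = Q·C + k·V·C, so C = W/(Q + kV).
Q + kV = 5.491e+06 + 1.8·4.71e+09 = 8.483e+09 m³/yr.
C = 86900/8.483e+09 = 1.024e-05 kg/m³ = 0.01024 mg/L = 10.24 µg/L.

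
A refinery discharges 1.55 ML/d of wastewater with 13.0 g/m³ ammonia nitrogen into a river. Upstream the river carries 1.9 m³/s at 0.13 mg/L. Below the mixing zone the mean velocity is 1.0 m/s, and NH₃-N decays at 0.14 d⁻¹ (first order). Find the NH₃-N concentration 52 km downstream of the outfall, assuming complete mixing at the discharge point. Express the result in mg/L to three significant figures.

0.230 mg/L

1.55 ML/d = 0.01794 m³/s.
After complete mixing, C₀ = (0.01794·13 + 1.9·0.13) / 1.918 = 0.2504 mg/L.
Travel time t = 5.2e+04 m / 1.0 m/s = 5.2e+04 s = 0.6019 d.
C = 0.2504·exp(−0.14·0.6019) = 0.2504·0.9192 = 0.2301 mg/L.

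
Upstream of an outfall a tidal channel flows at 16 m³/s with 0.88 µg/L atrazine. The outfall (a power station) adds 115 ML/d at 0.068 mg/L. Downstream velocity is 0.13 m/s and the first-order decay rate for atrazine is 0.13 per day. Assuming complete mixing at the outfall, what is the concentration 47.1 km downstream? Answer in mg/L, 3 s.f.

0.00350 mg/L

115 ML/d = 1.331 m³/s.
0.88 µg/L = 0.00088 mg/L.
After complete mixing, C₀ = (1.331·0.068 + 16·0.00088) / 17.33 = 0.006035 mg/L.
Travel time t = 4.71e+04 m / 0.13 m/s = 3.623e+05 s = 4.193 d.
C = 0.006035·exp(−0.13·4.193) = 0.006035·0.5798 = 0.003499 mg/L.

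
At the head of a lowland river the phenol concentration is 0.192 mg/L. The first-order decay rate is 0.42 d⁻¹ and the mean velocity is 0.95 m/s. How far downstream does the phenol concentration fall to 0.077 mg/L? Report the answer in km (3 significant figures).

From C = C₀·e^(−kt), t = ln(C₀/C)/k = ln(0.192/0.077)/0.42 = 0.9137/0.42 = 2.175 d.
Distance = v·t = 0.95 m/s × 1.88e+05 s = 1.786e+05 m = 178.6 km.

179 km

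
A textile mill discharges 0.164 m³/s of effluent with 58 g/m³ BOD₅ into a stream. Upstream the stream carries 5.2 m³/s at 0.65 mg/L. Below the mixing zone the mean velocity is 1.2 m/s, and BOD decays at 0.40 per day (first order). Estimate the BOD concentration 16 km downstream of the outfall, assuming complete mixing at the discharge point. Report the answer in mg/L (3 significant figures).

After complete mixing, C₀ = (0.164·58 + 5.2·0.65) / 5.364 = 2.403 mg/L.
Travel time t = 1.6e+04 m / 1.2 m/s = 1.333e+04 s = 0.1543 d.
C = 2.403·exp(−0.40·0.1543) = 2.403·0.9401 = 2.26 mg/L.

2.26 mg/L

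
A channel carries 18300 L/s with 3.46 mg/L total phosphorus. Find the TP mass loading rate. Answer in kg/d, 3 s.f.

5470 kg/d

18300 L/s = 18.3 m³/s.
Mass flux = Q·C = 18.3 m³/s × 3.46 g/m³ = 63.32 g/s.
= 63.32 g/s × 86.4 = 5471 kg/d.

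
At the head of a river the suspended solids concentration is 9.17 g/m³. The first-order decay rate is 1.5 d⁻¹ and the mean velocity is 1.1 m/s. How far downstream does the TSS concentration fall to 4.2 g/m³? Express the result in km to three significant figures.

From C = C₀·e^(−kt), t = ln(C₀/C)/k = ln(9.17/4.2)/1.5 = 0.7809/1.5 = 0.5206 d.
Distance = v·t = 1.1 m/s × 4.498e+04 s = 4.947e+04 m = 49.47 km.

49.5 km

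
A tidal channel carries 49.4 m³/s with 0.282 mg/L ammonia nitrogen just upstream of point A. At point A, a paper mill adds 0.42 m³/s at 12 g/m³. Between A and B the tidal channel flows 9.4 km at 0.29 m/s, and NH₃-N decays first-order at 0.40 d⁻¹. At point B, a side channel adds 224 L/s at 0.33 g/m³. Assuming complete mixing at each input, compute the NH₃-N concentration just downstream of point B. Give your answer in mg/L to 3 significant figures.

After input A: C = (49.4·0.282 + 0.42·12) / 49.82 = 0.3808 mg/L.
Over the 9.4 km reach to input B (t = 3.241e+04 s = 0.3752 d), decay gives C = 0.3808·exp(−0.40·0.3752) = 0.3277 mg/L.
224 L/s = 0.224 m³/s.
After input B: C = (49.82·0.3277 + 0.224·0.33) / 50.04 = 0.3277 mg/L.

0.328 mg/L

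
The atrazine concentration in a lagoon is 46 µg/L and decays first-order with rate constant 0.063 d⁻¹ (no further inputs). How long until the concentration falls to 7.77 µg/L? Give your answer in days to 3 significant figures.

28.2 d

t = ln(C₀/C)/k = ln(46/7.77)/0.063 = 1.778/0.063 = 28.23 d.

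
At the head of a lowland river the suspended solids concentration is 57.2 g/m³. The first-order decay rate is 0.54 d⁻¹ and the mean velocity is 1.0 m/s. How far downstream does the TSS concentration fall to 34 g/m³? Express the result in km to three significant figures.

From C = C₀·e^(−kt), t = ln(C₀/C)/k = ln(57.2/34)/0.54 = 0.5202/0.54 = 0.9633 d.
Distance = v·t = 1.0 m/s × 8.323e+04 s = 8.323e+04 m = 83.23 km.

83.2 km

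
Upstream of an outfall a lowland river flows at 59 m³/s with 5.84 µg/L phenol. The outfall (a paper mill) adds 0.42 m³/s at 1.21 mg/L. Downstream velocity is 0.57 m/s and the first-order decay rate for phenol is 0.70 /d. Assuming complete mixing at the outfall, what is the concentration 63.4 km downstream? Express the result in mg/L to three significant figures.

0.00583 mg/L

5.84 µg/L = 0.00584 mg/L.
After complete mixing, C₀ = (0.42·1.21 + 59·0.00584) / 59.42 = 0.01435 mg/L.
Travel time t = 6.34e+04 m / 0.57 m/s = 1.112e+05 s = 1.287 d.
C = 0.01435·exp(−0.70·1.287) = 0.01435·0.4061 = 0.005828 mg/L.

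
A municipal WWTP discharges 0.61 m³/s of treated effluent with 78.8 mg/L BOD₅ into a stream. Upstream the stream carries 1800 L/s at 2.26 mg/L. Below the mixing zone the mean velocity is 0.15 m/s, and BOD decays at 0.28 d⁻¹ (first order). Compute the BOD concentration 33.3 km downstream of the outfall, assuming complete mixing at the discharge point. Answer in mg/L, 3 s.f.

1800 L/s = 1.8 m³/s.
After complete mixing, C₀ = (0.61·78.8 + 1.8·2.26) / 2.41 = 21.63 mg/L.
Travel time t = 3.33e+04 m / 0.15 m/s = 2.22e+05 s = 2.569 d.
C = 21.63·exp(−0.28·2.569) = 21.63·0.487 = 10.54 mg/L.

10.5 mg/L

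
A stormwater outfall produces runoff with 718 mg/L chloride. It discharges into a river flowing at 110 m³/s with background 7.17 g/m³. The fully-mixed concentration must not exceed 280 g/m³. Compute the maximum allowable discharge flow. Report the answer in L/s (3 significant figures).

Mass balance at complete mixing: C_std·(Q_w + Q_r) = Q_w·C_e + Q_r·C_b.
Rearranging, Q_w = Q_r·(C_std − C_b)/(C_e − C_std) = 110·(280 − 7.17) / (718 − 280) = 68.52 m³/s.
= 6.852e+04 L/s.

68500 L/s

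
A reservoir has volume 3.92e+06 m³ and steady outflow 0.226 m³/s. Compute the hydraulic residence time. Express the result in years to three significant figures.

0.550 yr

Q = 0.226 m³/s × 3.156e+07 s/yr = 7.132e+06 m³/yr.
Hydraulic residence time τ = V/Q = 3.92e+06/7.132e+06 = 0.5496 yr.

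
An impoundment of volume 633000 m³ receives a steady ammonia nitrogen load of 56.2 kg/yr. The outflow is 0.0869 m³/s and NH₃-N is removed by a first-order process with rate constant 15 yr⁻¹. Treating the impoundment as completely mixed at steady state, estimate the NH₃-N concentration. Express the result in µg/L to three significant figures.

4.59 µg/L

Outflow Q = 0.0869 m³/s × 3.156e+07 s/yr = 2.742e+06 m³/yr.
Steady-state CSTR mass balance: W = Q·C + k·V·C, so C = W/(Q + kV).
Q + kV = 2.742e+06 + 15·633000 = 1.224e+07 m³/yr.
C = 56.2/1.224e+07 = 4.592e-06 kg/m³ = 0.004592 mg/L = 4.592 µg/L.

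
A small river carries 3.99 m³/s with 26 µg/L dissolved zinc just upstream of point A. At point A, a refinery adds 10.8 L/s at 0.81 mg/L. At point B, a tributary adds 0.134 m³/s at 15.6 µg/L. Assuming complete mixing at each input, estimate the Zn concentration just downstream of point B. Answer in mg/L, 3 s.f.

0.0277 mg/L

26 µg/L = 0.026 mg/L.
10.8 L/s = 0.0108 m³/s.
After input A: C = (3.99·0.026 + 0.0108·0.81) / 4.001 = 0.02812 mg/L.
15.6 µg/L = 0.0156 mg/L.
After input B: C = (4.001·0.02812 + 0.134·0.0156) / 4.135 = 0.02771 mg/L.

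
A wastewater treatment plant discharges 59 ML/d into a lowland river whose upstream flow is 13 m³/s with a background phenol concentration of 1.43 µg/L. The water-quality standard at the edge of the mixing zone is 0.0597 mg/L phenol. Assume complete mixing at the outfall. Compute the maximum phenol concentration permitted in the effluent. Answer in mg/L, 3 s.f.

59 ML/d = 0.6829 m³/s.
1.43 µg/L = 0.00143 mg/L.
Mass balance: 0.0597·13.68 = 0.6829·Cₑ + 13·0.00143.
Cₑ = (0.8169 − 0.01859) / 0.6829 = 1.169 mg/L.

1.17 mg/L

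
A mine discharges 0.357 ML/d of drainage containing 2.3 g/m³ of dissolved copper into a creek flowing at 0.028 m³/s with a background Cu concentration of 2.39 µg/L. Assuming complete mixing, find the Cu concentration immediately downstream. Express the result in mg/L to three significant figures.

0.357 ML/d = 0.004132 m³/s.
2.39 µg/L = 0.00239 mg/L.
By mass balance at complete mixing, C = (0.004132·2.3 + 0.028·0.00239) / (0.004132 + 0.028) = 0.00957/0.03213 = 0.2978 mg/L.

0.298 mg/L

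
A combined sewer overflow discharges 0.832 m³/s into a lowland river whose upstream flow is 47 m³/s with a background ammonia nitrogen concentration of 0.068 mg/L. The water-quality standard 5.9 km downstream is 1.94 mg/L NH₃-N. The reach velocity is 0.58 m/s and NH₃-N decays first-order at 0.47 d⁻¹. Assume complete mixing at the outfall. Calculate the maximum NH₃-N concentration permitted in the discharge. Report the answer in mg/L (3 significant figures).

Travel time to the compliance point: t = 5900/0.58 = 1.017e+04 s = 0.1177 d; decay factor exp(−0.47·0.1177) = 0.9462.
So the concentration just after mixing may be at most 1.94/0.9462 = 2.05 mg/L.
Mass balance: 2.05·47.83 = 0.832·Cₑ + 47·0.068.
Cₑ = (98.07 − 3.196) / 0.832 = 114 mg/L.

114 mg/L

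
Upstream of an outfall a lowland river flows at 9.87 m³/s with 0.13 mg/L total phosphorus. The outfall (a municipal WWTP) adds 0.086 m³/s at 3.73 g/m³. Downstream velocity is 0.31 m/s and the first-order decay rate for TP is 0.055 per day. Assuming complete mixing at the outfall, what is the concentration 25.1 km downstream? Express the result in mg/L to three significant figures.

0.153 mg/L

After complete mixing, C₀ = (0.086·3.73 + 9.87·0.13) / 9.956 = 0.1611 mg/L.
Travel time t = 2.51e+04 m / 0.31 m/s = 8.097e+04 s = 0.9371 d.
C = 0.1611·exp(−0.055·0.9371) = 0.1611·0.9498 = 0.153 mg/L.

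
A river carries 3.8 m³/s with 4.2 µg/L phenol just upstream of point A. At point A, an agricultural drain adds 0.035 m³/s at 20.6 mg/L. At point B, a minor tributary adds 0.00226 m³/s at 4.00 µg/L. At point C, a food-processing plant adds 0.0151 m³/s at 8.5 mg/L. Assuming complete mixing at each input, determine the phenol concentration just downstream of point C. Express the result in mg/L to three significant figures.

0.225 mg/L

4.2 µg/L = 0.0042 mg/L.
After input A: C = (3.8·0.0042 + 0.035·20.6) / 3.835 = 0.1922 mg/L.
4.00 µg/L = 0.004 mg/L.
After input B: C = (3.835·0.1922 + 0.00226·0.004) / 3.837 = 0.1921 mg/L.
After input C: C = (3.837·0.1921 + 0.0151·8.5) / 3.852 = 0.2246 mg/L.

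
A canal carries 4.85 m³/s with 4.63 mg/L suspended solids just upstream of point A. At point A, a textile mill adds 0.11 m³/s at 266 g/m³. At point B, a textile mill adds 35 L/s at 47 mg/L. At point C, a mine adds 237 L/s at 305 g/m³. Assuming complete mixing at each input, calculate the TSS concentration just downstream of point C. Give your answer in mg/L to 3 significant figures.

After input A: C = (4.85·4.63 + 0.11·266) / 4.96 = 10.43 mg/L.
35 L/s = 0.035 m³/s.
After input B: C = (4.96·10.43 + 0.035·47) / 4.995 = 10.68 mg/L.
237 L/s = 0.237 m³/s.
After input C: C = (4.995·10.68 + 0.237·305) / 5.232 = 24.01 mg/L.

24.0 mg/L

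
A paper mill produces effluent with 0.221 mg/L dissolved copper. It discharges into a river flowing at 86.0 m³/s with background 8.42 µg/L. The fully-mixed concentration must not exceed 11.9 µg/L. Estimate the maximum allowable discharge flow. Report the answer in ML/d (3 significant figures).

124 ML/d

8.42 µg/L = 0.00842 mg/L.
11.9 µg/L = 0.0119 mg/L.
Mass balance at complete mixing: C_std·(Q_w + Q_r) = Q_w·C_e + Q_r·C_b.
Rearranging, Q_w = Q_r·(C_std − C_b)/(C_e − C_std) = 86.0·(0.0119 − 0.00842) / (0.221 − 0.0119) = 1.431 m³/s.
= 123.7 ML/d.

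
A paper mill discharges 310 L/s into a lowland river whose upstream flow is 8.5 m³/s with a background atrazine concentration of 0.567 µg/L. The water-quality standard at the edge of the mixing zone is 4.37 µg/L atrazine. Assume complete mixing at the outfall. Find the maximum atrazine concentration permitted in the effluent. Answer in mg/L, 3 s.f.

0.109 mg/L

310 L/s = 0.31 m³/s.
0.567 µg/L = 0.000567 mg/L.
4.37 µg/L = 0.00437 mg/L.
Mass balance: 0.00437·8.81 = 0.31·Cₑ + 8.5·0.000567.
Cₑ = (0.0385 − 0.004819) / 0.31 = 0.1086 mg/L.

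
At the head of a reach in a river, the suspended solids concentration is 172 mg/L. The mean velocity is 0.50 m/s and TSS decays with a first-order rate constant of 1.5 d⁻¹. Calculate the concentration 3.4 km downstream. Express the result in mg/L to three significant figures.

153 mg/L

Travel time t = 3.4 km / 0.50 m/s = 3400/0.50 = 6800 s = 0.0787 d.
First-order decay: C = 172·exp(−1.5·0.0787) = 172·0.8886 = 152.8 mg/L.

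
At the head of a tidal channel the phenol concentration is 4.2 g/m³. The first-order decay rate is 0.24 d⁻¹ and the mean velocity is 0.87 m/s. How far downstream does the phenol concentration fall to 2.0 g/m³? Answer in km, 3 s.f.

232 km

From C = C₀·e^(−kt), t = ln(C₀/C)/k = ln(4.2/2.0)/0.24 = 0.7419/0.24 = 3.091 d.
Distance = v·t = 0.87 m/s × 2.671e+05 s = 2.324e+05 m = 232.4 km.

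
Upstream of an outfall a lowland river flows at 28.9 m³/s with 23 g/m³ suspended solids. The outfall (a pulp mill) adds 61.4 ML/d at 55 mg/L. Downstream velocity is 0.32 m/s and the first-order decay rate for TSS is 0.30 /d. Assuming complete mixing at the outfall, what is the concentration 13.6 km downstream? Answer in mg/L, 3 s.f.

20.5 mg/L

61.4 ML/d = 0.7106 m³/s.
After complete mixing, C₀ = (0.7106·55 + 28.9·23) / 29.61 = 23.77 mg/L.
Travel time t = 1.36e+04 m / 0.32 m/s = 4.25e+04 s = 0.4919 d.
C = 23.77·exp(−0.30·0.4919) = 23.77·0.8628 = 20.51 mg/L.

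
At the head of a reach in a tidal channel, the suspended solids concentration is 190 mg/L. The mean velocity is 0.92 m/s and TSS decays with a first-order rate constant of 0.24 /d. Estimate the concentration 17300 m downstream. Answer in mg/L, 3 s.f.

Travel time t = 17300 m / 0.92 m/s = 1.73e+04/0.92 = 1.88e+04 s = 0.2176 d.
First-order decay: C = 190·exp(−0.24·0.2176) = 190·0.9491 = 180.3 mg/L.

180 mg/L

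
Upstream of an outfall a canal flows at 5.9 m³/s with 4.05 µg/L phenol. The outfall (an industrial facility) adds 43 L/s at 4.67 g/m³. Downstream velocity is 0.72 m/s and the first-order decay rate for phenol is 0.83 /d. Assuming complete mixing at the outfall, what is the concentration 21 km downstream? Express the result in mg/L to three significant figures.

0.0286 mg/L

43 L/s = 0.043 m³/s.
4.05 µg/L = 0.00405 mg/L.
After complete mixing, C₀ = (0.043·4.67 + 5.9·0.00405) / 5.943 = 0.03781 mg/L.
Travel time t = 2.1e+04 m / 0.72 m/s = 2.917e+04 s = 0.3376 d.
C = 0.03781·exp(−0.83·0.3376) = 0.03781·0.7556 = 0.02857 mg/L.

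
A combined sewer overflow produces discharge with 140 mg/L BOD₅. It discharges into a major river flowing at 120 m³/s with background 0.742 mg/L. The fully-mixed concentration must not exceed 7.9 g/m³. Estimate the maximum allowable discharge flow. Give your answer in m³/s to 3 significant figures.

Mass balance at complete mixing: C_std·(Q_w + Q_r) = Q_w·C_e + Q_r·C_b.
Rearranging, Q_w = Q_r·(C_std − C_b)/(C_e − C_std) = 120·(7.9 − 0.742) / (140 − 7.9) = 6.502 m³/s.

6.50 m³/s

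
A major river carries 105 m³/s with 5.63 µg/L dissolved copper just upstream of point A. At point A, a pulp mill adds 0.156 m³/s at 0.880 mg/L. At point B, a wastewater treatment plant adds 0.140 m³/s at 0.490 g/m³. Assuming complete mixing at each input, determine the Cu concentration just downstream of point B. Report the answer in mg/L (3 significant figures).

0.00757 mg/L

5.63 µg/L = 0.00563 mg/L.
After input A: C = (105·0.00563 + 0.156·0.88) / 105.2 = 0.006927 mg/L.
After input B: C = (105.2·0.006927 + 0.14·0.49) / 105.3 = 0.007569 mg/L.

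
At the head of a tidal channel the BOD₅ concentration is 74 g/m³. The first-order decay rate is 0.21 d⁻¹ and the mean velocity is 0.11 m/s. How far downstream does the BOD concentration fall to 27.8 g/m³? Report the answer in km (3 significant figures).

44.3 km

From C = C₀·e^(−kt), t = ln(C₀/C)/k = ln(74/27.8)/0.21 = 0.979/0.21 = 4.662 d.
Distance = v·t = 0.11 m/s × 4.028e+05 s = 4.431e+04 m = 44.31 km.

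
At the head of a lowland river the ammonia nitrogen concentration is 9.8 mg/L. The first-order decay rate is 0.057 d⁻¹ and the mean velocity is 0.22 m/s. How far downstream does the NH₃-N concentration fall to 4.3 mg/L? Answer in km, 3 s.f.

275 km

From C = C₀·e^(−kt), t = ln(C₀/C)/k = ln(9.8/4.3)/0.057 = 0.8238/0.057 = 14.45 d.
Distance = v·t = 0.22 m/s × 1.249e+06 s = 2.747e+05 m = 274.7 km.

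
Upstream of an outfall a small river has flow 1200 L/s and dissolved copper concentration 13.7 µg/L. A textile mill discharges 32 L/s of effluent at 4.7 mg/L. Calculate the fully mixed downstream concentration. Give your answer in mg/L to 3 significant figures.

0.135 mg/L

32 L/s = 0.032 m³/s.
1200 L/s = 1.2 m³/s.
13.7 µg/L = 0.0137 mg/L.
Conservation of mass across the mixing zone: C = (0.032·4.7 + 1.2·0.0137) / (0.032 + 1.2) = 0.1668/1.232 = 0.1354 mg/L.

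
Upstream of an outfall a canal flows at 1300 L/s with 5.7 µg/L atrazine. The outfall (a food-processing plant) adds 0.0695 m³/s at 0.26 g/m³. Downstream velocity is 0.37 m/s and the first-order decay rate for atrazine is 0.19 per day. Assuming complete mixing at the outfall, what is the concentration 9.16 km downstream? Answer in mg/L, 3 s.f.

1300 L/s = 1.3 m³/s.
5.7 µg/L = 0.0057 mg/L.
After complete mixing, C₀ = (0.0695·0.26 + 1.3·0.0057) / 1.369 = 0.01861 mg/L.
Travel time t = 9160 m / 0.37 m/s = 2.476e+04 s = 0.2865 d.
C = 0.01861·exp(−0.19·0.2865) = 0.01861·0.947 = 0.01762 mg/L.

0.0176 mg/L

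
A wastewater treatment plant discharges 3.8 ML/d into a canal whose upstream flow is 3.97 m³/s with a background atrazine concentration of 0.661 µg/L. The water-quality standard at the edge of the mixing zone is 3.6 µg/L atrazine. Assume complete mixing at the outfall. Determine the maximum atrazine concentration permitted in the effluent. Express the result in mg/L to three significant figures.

0.269 mg/L

3.8 ML/d = 0.04398 m³/s.
0.661 µg/L = 0.000661 mg/L.
3.6 µg/L = 0.0036 mg/L.
Mass balance: 0.0036·4.014 = 0.04398·Cₑ + 3.97·0.000661.
Cₑ = (0.01445 − 0.002624) / 0.04398 = 0.2689 mg/L.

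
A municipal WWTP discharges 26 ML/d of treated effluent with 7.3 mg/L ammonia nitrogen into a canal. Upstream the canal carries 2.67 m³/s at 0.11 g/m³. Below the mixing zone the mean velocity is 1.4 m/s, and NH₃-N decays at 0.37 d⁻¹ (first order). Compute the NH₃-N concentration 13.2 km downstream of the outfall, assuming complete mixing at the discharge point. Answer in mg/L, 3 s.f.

0.805 mg/L

26 ML/d = 0.3009 m³/s.
After complete mixing, C₀ = (0.3009·7.3 + 2.67·0.11) / 2.971 = 0.8383 mg/L.
Travel time t = 1.32e+04 m / 1.4 m/s = 9429 s = 0.1091 d.
C = 0.8383·exp(−0.37·0.1091) = 0.8383·0.9604 = 0.8051 mg/L.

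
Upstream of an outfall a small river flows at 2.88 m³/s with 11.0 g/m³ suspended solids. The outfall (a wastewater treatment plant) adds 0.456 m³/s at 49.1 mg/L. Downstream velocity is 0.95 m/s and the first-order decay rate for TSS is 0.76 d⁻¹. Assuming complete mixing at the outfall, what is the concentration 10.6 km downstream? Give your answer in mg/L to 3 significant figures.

14.7 mg/L

After complete mixing, C₀ = (0.456·49.1 + 2.88·11) / 3.336 = 16.21 mg/L.
Travel time t = 1.06e+04 m / 0.95 m/s = 1.116e+04 s = 0.1291 d.
C = 16.21·exp(−0.76·0.1291) = 16.21·0.9065 = 14.69 mg/L.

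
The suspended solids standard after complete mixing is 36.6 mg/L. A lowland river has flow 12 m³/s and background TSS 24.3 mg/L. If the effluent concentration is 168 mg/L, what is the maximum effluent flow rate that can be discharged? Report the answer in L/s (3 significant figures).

Mass balance at complete mixing: C_std·(Q_w + Q_r) = Q_w·C_e + Q_r·C_b.
Rearranging, Q_w = Q_r·(C_std − C_b)/(C_e − C_std) = 12·(36.6 − 24.3) / (168 − 36.6) = 1.123 m³/s.
= 1123 L/s.

1120 L/s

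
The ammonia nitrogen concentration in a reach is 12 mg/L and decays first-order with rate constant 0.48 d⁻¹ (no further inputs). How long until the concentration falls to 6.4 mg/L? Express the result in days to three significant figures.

t = ln(C₀/C)/k = ln(12/6.4)/0.48 = 0.6286/0.48 = 1.31 d.

1.31 d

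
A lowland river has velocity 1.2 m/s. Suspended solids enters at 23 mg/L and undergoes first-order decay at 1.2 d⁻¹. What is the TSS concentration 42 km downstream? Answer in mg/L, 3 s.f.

14.1 mg/L

Travel time t = 42 km / 1.2 m/s = 4.2e+04/1.2 = 3.5e+04 s = 0.4051 d.
First-order decay: C = 23·exp(−1.2·0.4051) = 23·0.615 = 14.15 mg/L.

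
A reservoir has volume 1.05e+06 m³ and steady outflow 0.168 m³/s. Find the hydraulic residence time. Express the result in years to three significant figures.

0.198 yr

Q = 0.168 m³/s × 3.156e+07 s/yr = 5.302e+06 m³/yr.
Hydraulic residence time τ = V/Q = 1.05e+06/5.302e+06 = 0.1981 yr.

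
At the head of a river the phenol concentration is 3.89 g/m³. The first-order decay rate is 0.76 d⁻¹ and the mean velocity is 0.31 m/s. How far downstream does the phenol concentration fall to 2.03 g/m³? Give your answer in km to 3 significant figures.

22.9 km

From C = C₀·e^(−kt), t = ln(C₀/C)/k = ln(3.89/2.03)/0.76 = 0.6504/0.76 = 0.8558 d.
Distance = v·t = 0.31 m/s × 7.394e+04 s = 2.292e+04 m = 22.92 km.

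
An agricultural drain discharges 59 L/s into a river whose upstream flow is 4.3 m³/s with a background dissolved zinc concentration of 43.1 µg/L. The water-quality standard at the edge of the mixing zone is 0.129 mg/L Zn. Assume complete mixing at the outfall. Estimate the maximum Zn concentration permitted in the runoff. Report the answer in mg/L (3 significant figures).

6.39 mg/L

59 L/s = 0.059 m³/s.
43.1 µg/L = 0.0431 mg/L.
Mass balance: 0.129·4.359 = 0.059·Cₑ + 4.3·0.0431.
Cₑ = (0.5623 − 0.1853) / 0.059 = 6.39 mg/L.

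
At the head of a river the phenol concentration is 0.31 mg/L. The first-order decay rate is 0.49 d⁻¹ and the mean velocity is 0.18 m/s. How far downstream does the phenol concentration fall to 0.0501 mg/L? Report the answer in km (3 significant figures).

57.8 km

From C = C₀·e^(−kt), t = ln(C₀/C)/k = ln(0.31/0.0501)/0.49 = 1.823/0.49 = 3.719 d.
Distance = v·t = 0.18 m/s × 3.214e+05 s = 5.785e+04 m = 57.85 km.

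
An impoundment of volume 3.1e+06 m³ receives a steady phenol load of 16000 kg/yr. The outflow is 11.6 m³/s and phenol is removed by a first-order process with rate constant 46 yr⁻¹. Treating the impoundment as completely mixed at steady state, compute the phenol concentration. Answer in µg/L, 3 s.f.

Outflow Q = 11.6 m³/s × 3.156e+07 s/yr = 3.661e+08 m³/yr.
Steady-state CSTR mass balance: W = Q·C + k·V·C, so C = W/(Q + kV).
Q + kV = 3.661e+08 + 46·3.1e+06 = 5.087e+08 m³/yr.
C = 16000/5.087e+08 = 3.145e-05 kg/m³ = 0.03145 mg/L = 31.45 µg/L.

31.5 µg/L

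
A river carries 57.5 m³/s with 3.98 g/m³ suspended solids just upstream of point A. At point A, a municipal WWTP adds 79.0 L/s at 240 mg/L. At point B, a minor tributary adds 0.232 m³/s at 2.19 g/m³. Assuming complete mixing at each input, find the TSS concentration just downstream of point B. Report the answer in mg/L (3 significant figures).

4.30 mg/L

79.0 L/s = 0.079 m³/s.
After input A: C = (57.5·3.98 + 0.079·240) / 57.58 = 4.304 mg/L.
After input B: C = (57.58·4.304 + 0.232·2.19) / 57.81 = 4.295 mg/L.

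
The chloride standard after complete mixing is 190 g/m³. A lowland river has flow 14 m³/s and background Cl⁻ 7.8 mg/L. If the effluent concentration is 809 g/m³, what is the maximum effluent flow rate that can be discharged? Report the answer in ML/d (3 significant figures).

356 ML/d

Mass balance at complete mixing: C_std·(Q_w + Q_r) = Q_w·C_e + Q_r·C_b.
Rearranging, Q_w = Q_r·(C_std − C_b)/(C_e − C_std) = 14·(190 − 7.8) / (809 − 190) = 4.121 m³/s.
= 356 ML/d.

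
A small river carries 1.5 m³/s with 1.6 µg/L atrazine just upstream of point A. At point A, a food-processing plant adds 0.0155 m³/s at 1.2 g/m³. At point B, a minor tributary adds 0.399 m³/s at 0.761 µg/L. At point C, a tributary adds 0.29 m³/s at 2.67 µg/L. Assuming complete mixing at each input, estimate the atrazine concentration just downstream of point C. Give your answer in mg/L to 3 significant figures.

0.0100 mg/L

1.6 µg/L = 0.0016 mg/L.
After input A: C = (1.5·0.0016 + 0.0155·1.2) / 1.516 = 0.01386 mg/L.
0.761 µg/L = 0.000761 mg/L.
After input B: C = (1.516·0.01386 + 0.399·0.000761) / 1.915 = 0.01113 mg/L.
2.67 µg/L = 0.00267 mg/L.
After input C: C = (1.915·0.01113 + 0.29·0.00267) / 2.204 = 0.01001 mg/L.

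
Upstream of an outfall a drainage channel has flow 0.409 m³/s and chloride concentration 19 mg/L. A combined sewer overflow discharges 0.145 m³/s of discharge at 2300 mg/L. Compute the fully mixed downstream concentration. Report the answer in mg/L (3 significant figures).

Conservation of mass across the mixing zone: C = (0.145·2300 + 0.409·19) / (0.145 + 0.409) = 341.3/0.554 = 616 mg/L.

616 mg/L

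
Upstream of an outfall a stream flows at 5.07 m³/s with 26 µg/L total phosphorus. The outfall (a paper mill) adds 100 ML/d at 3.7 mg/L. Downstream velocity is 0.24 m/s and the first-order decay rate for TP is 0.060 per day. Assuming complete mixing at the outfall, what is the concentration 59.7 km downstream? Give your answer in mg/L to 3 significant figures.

100 ML/d = 1.157 m³/s.
26 µg/L = 0.026 mg/L.
After complete mixing, C₀ = (1.157·3.7 + 5.07·0.026) / 6.227 = 0.7088 mg/L.
Travel time t = 5.97e+04 m / 0.24 m/s = 2.488e+05 s = 2.879 d.
C = 0.7088·exp(−0.060·2.879) = 0.7088·0.8414 = 0.5964 mg/L.

0.596 mg/L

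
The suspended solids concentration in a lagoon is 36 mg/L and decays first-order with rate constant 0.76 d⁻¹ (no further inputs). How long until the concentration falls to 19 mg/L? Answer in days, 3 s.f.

0.841 d

t = ln(C₀/C)/k = ln(36/19)/0.76 = 0.6391/0.76 = 0.8409 d.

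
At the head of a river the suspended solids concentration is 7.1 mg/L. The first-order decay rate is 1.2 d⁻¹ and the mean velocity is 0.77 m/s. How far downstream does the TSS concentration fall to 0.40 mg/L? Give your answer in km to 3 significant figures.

159 km

From C = C₀·e^(−kt), t = ln(C₀/C)/k = ln(7.1/0.40)/1.2 = 2.876/1.2 = 2.397 d.
Distance = v·t = 0.77 m/s × 2.071e+05 s = 1.595e+05 m = 159.5 km.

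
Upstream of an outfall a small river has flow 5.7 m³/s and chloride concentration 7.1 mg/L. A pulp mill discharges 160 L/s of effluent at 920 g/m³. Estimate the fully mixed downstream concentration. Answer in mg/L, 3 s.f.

32.0 mg/L

160 L/s = 0.16 m³/s.
Conservation of mass across the mixing zone: C = (0.16·920 + 5.7·7.1) / (0.16 + 5.7) = 187.7/5.86 = 32.03 mg/L.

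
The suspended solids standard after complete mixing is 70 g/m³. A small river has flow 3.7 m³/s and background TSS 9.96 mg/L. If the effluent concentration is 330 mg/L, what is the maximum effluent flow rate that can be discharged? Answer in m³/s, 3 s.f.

0.854 m³/s

Mass balance at complete mixing: C_std·(Q_w + Q_r) = Q_w·C_e + Q_r·C_b.
Rearranging, Q_w = Q_r·(C_std − C_b)/(C_e − C_std) = 3.7·(70 − 9.96) / (330 − 70) = 0.8544 m³/s.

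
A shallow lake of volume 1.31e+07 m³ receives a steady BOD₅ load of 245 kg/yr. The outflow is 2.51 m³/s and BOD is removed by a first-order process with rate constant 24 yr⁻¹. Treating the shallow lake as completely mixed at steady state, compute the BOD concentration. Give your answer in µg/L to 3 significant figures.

0.622 µg/L

Outflow Q = 2.51 m³/s × 3.156e+07 s/yr = 7.921e+07 m³/yr.
Steady-state CSTR mass balance: W = Q·C + k·V·C, so C = W/(Q + kV).
Q + kV = 7.921e+07 + 24·1.31e+07 = 3.936e+08 m³/yr.
C = 245/3.936e+08 = 6.224e-07 kg/m³ = 0.0006224 mg/L = 0.6224 µg/L.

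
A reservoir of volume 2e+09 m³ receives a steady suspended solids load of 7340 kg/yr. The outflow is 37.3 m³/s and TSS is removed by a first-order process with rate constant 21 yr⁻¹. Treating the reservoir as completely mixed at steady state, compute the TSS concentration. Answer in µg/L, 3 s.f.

Outflow Q = 37.3 m³/s × 3.156e+07 s/yr = 1.177e+09 m³/yr.
Steady-state CSTR mass balance: W = Q·C + k·V·C, so C = W/(Q + kV).
Q + kV = 1.177e+09 + 21·2e+09 = 4.318e+10 m³/yr.
C = 7340/4.318e+10 = 1.7e-07 kg/m³ = 0.00017 mg/L = 0.17 µg/L.

0.170 µg/L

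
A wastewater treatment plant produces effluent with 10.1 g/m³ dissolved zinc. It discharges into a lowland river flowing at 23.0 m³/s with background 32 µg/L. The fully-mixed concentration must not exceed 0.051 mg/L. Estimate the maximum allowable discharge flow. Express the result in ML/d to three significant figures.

32 µg/L = 0.032 mg/L.
Mass balance at complete mixing: C_std·(Q_w + Q_r) = Q_w·C_e + Q_r·C_b.
Rearranging, Q_w = Q_r·(C_std − C_b)/(C_e − C_std) = 23.0·(0.051 − 0.032) / (10.1 − 0.051) = 0.04349 m³/s.
= 3.757 ML/d.

3.76 ML/d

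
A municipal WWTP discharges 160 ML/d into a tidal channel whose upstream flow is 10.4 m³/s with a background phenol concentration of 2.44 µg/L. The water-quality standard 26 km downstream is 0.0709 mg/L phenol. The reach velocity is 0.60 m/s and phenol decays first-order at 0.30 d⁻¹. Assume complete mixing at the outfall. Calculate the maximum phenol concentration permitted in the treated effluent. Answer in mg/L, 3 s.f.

0.532 mg/L

160 ML/d = 1.852 m³/s.
2.44 µg/L = 0.00244 mg/L.
Travel time to the compliance point: t = 2.6e+04/0.60 = 4.333e+04 s = 0.5015 d; decay factor exp(−0.30·0.5015) = 0.8603.
So the concentration just after mixing may be at most 0.0709/0.8603 = 0.08241 mg/L.
Mass balance: 0.08241·12.25 = 1.852·Cₑ + 10.4·0.00244.
Cₑ = (1.01 − 0.02538) / 1.852 = 0.5315 mg/L.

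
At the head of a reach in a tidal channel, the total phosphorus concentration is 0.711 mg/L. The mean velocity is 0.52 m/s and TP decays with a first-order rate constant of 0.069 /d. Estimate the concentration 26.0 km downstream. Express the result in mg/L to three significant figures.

Travel time t = 26.0 km / 0.52 m/s = 2.6e+04/0.52 = 5e+04 s = 0.5787 d.
First-order decay: C = 0.711·exp(−0.069·0.5787) = 0.711·0.9609 = 0.6832 mg/L.

0.683 mg/L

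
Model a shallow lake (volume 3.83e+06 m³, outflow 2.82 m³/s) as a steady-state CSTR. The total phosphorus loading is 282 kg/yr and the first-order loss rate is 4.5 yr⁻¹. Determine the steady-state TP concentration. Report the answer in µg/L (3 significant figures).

Outflow Q = 2.82 m³/s × 3.156e+07 s/yr = 8.899e+07 m³/yr.
Steady-state CSTR mass balance: W = Q·C + k·V·C, so C = W/(Q + kV).
Q + kV = 8.899e+07 + 4.5·3.83e+06 = 1.062e+08 m³/yr.
C = 282/1.062e+08 = 2.655e-06 kg/m³ = 0.002655 mg/L = 2.655 µg/L.

2.65 µg/L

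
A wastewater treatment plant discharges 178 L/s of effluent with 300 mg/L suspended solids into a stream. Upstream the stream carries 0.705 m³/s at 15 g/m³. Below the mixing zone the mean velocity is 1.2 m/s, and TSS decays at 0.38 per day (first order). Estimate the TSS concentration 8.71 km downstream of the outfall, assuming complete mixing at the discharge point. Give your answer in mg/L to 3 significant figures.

70.2 mg/L

178 L/s = 0.178 m³/s.
After complete mixing, C₀ = (0.178·300 + 0.705·15) / 0.883 = 72.45 mg/L.
Travel time t = 8710 m / 1.2 m/s = 7258 s = 0.08401 d.
C = 72.45·exp(−0.38·0.08401) = 72.45·0.9686 = 70.18 mg/L.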